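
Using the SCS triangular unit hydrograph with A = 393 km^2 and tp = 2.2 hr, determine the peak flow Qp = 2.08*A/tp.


SCS formula: Qp = 2.08 * A / tp.
Qp = 2.08 * 393 / 2.2
   = 817.44 / 2.2
   = 371.56 m^3/s per cm.

371.56


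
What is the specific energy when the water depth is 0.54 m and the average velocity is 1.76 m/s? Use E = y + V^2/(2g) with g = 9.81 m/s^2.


Specific energy E = y + V^2/(2g).
Velocity head = V^2/(2g) = 1.76^2 / (2*9.81) = 3.0976 / 19.62 = 0.1579 m.
E = 0.54 + 0.1579 = 0.6979 m.

0.6979


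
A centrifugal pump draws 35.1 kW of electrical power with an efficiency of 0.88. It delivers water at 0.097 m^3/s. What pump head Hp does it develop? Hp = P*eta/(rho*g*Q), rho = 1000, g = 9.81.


Pump head formula: Hp = P * eta / (rho * g * Q).
Numerator: P * eta = 35.1 * 1000 * 0.88 = 30888.0 W.
Denominator: rho * g * Q = 1000 * 9.81 * 0.097 = 951.57.
Hp = 30888.0 / 951.57 = 32.46 m.

32.46


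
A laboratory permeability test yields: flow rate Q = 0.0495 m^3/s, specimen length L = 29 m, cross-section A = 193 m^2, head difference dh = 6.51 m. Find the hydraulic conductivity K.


From K = Q*L / (A*dh):
Numerator: Q*L = 0.0495 * 29 = 1.4355.
Denominator: A*dh = 193 * 6.51 = 1256.43.
K = 1.4355 / 1256.43 = 0.001143 m/s.

0.001143


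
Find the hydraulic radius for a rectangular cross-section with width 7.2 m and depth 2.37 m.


For a rectangular section:
Flow area A = b * y = 7.2 * 2.37 = 17.06 m^2.
Wetted perimeter P = b + 2y = 7.2 + 2*2.37 = 11.94 m.
Hydraulic radius R = A/P = 17.06 / 11.94 = 1.4291 m.

1.4291


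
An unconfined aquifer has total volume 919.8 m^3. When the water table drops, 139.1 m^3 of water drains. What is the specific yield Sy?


Specific yield Sy = Volume drained / Total volume.
Sy = 139.1 / 919.8
   = 0.1512.

0.1512


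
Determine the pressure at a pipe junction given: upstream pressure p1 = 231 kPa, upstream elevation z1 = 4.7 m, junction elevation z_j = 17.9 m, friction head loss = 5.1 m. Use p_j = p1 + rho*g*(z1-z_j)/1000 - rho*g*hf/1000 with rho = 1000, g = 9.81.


Junction pressure: p_j = p1 + rho*g*(z1 - z_j)/1000 - rho*g*hf/1000.
Elevation term = 1000*9.81*(4.7 - 17.9)/1000 = -129.492 kPa.
Friction term = 1000*9.81*5.1/1000 = 50.031 kPa.
p_j = 231 + -129.492 - 50.031 = 51.48 kPa.

51.48


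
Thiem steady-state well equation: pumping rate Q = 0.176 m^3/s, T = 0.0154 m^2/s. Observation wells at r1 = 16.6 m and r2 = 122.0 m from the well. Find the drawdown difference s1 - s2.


Thiem equation: s1 - s2 = Q/(2*pi*T) * ln(r2/r1).
ln(r2/r1) = ln(122.0/16.6) = 1.9946.
Q/(2*pi*T) = 0.176 / (2*pi*0.0154) = 0.176 / 0.0968 = 1.8189.
s1 - s2 = 1.8189 * 1.9946 = 3.628 m.

3.628


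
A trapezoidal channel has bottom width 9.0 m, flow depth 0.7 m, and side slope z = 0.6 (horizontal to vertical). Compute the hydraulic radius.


For a trapezoidal section with side slope z:
A = (b + z*y)*y = (9.0 + 0.6*0.7)*0.7 = 6.594 m^2.
P = b + 2*y*sqrt(1 + z^2) = 9.0 + 2*0.7*sqrt(1 + 0.6^2) = 10.633 m.
R = A/P = 6.594 / 10.633 = 0.6202 m.

0.6202


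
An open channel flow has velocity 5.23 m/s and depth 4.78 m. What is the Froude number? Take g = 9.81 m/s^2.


The Froude number is defined as Fr = V / sqrt(g*y).
g*y = 9.81 * 4.78 = 46.8918.
sqrt(g*y) = sqrt(46.8918) = 6.8478.
Fr = 5.23 / 6.8478 = 0.7638.

0.7638


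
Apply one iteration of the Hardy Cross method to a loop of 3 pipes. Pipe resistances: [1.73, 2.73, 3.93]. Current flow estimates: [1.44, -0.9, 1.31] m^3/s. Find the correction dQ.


Numerator terms (r*Q*|Q|): 1.73*1.44*|1.44| = 3.5873; 2.73*-0.9*|-0.9| = -2.2113; 3.93*1.31*|1.31| = 6.7443.
Sum of numerator = 8.1203.
Denominator terms (r*|Q|): 1.73*|1.44| = 2.4912; 2.73*|-0.9| = 2.457; 3.93*|1.31| = 5.1483.
2 * sum of denominator = 2 * 10.0965 = 20.193.
dQ = -8.1203 / 20.193 = -0.4021 m^3/s.

-0.4021


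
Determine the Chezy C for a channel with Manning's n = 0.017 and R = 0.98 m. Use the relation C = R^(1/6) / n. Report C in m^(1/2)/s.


The Chezy coefficient relates to Manning's n through C = R^(1/6) / n.
R^(1/6) = 0.98^(1/6) = 0.996639.
C = 0.996639 / 0.017 = 58.63 m^(1/2)/s.

58.63


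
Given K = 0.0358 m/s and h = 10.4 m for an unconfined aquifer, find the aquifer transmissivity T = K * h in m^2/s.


Transmissivity is defined as T = K * h.
T = 0.0358 * 10.4
  = 0.3723 m^2/s.

0.3723


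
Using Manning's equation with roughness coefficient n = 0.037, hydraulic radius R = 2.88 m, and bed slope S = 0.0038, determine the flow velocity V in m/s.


Manning's equation gives V = (1/n) * R^(2/3) * S^(1/2).
First, compute R^(2/3) = 2.88^(2/3) = 2.0242.
Next, S^(1/2) = 0.0038^(1/2) = 0.061644.
Then 1/n = 1/0.037 = 27.03.
V = 27.03 * 2.0242 * 0.061644 = 3.3725 m/s.

3.3725


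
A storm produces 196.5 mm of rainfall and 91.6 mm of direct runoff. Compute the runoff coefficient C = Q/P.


The runoff coefficient C = runoff depth / rainfall depth.
C = 91.6 / 196.5
  = 0.4662.

0.4662


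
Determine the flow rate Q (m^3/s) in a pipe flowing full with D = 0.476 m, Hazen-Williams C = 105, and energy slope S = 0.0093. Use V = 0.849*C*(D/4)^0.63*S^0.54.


For a full circular pipe, R = D/4 = 0.476/4 = 0.119 m.
V = 0.849 * 105 * 0.119^0.63 * 0.0093^0.54
  = 0.849 * 105 * 0.261574 * 0.07998
  = 1.865 m/s.
Pipe area A = pi*D^2/4 = pi*0.476^2/4 = 0.178 m^2.
Q = A * V = 0.178 * 1.865 = 0.3319 m^3/s.

0.3319


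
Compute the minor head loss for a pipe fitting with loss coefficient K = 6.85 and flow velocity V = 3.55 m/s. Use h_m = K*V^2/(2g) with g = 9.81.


Minor loss formula: h_m = K * V^2/(2g).
V^2 = 3.55^2 = 12.6025.
V^2/(2g) = 12.6025 / 19.62 = 0.6423 m.
h_m = 6.85 * 0.6423 = 4.4 m.

4.4


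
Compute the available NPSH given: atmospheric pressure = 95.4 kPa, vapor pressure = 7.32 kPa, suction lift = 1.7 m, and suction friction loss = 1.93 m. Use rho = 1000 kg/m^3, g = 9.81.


NPSHa = p_atm/(rho*g) - z_s - hf_s - p_vap/(rho*g).
p_atm/(rho*g) = 95.4*1000 / (1000*9.81) = 9.725 m.
p_vap/(rho*g) = 7.32*1000 / (1000*9.81) = 0.746 m.
NPSHa = 9.725 - 1.7 - 1.93 - 0.746
      = 5.35 m.

5.35


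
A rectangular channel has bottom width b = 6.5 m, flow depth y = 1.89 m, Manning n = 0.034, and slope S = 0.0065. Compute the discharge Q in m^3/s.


For a rectangular channel, the cross-sectional area A = b * y = 6.5 * 1.89 = 12.29 m^2.
The wetted perimeter P = b + 2y = 6.5 + 2*1.89 = 10.28 m.
Hydraulic radius R = A/P = 12.29/10.28 = 1.195 m.
Velocity V = (1/n)*R^(2/3)*S^(1/2) = (1/0.034)*1.195^(2/3)*0.0065^(1/2) = 2.6703 m/s.
Discharge Q = A * V = 12.29 * 2.6703 = 32.805 m^3/s.

32.805


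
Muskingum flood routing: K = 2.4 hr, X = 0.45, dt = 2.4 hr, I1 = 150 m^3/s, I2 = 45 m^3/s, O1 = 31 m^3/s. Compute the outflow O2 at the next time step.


Muskingum coefficients:
denom = 2*K*(1-X) + dt = 2*2.4*(1-0.45) + 2.4 = 5.04.
C0 = (dt - 2*K*X)/denom = (2.4 - 2*2.4*0.45)/5.04 = 0.0476.
C1 = (dt + 2*K*X)/denom = (2.4 + 2*2.4*0.45)/5.04 = 0.9048.
C2 = (2*K*(1-X) - dt)/denom = 0.0476.
O2 = C0*I2 + C1*I1 + C2*O1
   = 0.0476*45 + 0.9048*150 + 0.0476*31
   = 139.33 m^3/s.

139.33


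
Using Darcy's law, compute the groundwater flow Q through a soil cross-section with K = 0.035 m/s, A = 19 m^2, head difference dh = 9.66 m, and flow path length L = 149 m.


Darcy's law: Q = K * A * i, where i = dh/L.
Hydraulic gradient i = 9.66 / 149 = 0.064832.
Q = 0.035 * 19 * 0.064832
  = 0.0431 m^3/s.

0.0431


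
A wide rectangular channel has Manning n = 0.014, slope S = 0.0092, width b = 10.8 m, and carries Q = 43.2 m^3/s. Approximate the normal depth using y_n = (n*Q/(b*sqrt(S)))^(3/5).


We use the wide-channel approximation y_n = (n*Q/(b*sqrt(S)))^(3/5).
sqrt(S) = sqrt(0.0092) = 0.095917.
Numerator: n*Q = 0.014 * 43.2 = 0.6048.
Denominator: b*sqrt(S) = 10.8 * 0.095917 = 1.035904.
arg = 0.5838.
y_n = 0.5838^(3/5) = 0.7241 m.

0.7241


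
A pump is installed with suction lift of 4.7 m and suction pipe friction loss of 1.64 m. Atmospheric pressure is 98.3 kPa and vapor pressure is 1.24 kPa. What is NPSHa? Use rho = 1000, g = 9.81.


NPSHa = p_atm/(rho*g) - z_s - hf_s - p_vap/(rho*g).
p_atm/(rho*g) = 98.3*1000 / (1000*9.81) = 10.02 m.
p_vap/(rho*g) = 1.24*1000 / (1000*9.81) = 0.126 m.
NPSHa = 10.02 - 4.7 - 1.64 - 0.126
      = 3.55 m.

3.55


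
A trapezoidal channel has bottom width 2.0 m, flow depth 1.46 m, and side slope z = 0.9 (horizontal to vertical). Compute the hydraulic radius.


For a trapezoidal section with side slope z:
A = (b + z*y)*y = (2.0 + 0.9*1.46)*1.46 = 4.838 m^2.
P = b + 2*y*sqrt(1 + z^2) = 2.0 + 2*1.46*sqrt(1 + 0.9^2) = 5.928 m.
R = A/P = 4.838 / 5.928 = 0.8161 m.

0.8161


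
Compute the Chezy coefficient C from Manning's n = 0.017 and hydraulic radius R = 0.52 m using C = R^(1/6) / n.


The Chezy coefficient relates to Manning's n through C = R^(1/6) / n.
R^(1/6) = 0.52^(1/6) = 0.896741.
C = 0.896741 / 0.017 = 52.75 m^(1/2)/s.

52.75


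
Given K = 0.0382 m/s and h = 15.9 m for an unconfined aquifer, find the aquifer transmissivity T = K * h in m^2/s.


Transmissivity is defined as T = K * h.
T = 0.0382 * 15.9
  = 0.6074 m^2/s.

0.6074


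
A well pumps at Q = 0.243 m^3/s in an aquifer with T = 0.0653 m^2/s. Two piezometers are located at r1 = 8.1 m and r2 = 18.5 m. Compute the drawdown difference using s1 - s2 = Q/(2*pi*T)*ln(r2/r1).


Thiem equation: s1 - s2 = Q/(2*pi*T) * ln(r2/r1).
ln(r2/r1) = ln(18.5/8.1) = 0.8259.
Q/(2*pi*T) = 0.243 / (2*pi*0.0653) = 0.243 / 0.4103 = 0.5923.
s1 - s2 = 0.5923 * 0.8259 = 0.4892 m.

0.4892


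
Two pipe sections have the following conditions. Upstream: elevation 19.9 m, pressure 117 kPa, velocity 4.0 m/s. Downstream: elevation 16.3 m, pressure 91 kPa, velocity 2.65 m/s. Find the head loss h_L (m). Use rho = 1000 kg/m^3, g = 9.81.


Total head at each section: H = z + p/(rho*g) + V^2/(2g).
H1 = 19.9 + 117*1000/(1000*9.81) + 4.0^2/(2*9.81)
   = 19.9 + 11.927 + 0.8155
   = 32.642 m.
H2 = 16.3 + 91*1000/(1000*9.81) + 2.65^2/(2*9.81)
   = 16.3 + 9.276 + 0.3579
   = 25.934 m.
h_L = H1 - H2 = 32.642 - 25.934 = 6.708 m.

6.708


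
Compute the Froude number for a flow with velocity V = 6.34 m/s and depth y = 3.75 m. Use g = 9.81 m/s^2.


The Froude number is defined as Fr = V / sqrt(g*y).
g*y = 9.81 * 3.75 = 36.7875.
sqrt(g*y) = sqrt(36.7875) = 6.0653.
Fr = 6.34 / 6.0653 = 1.0453.

1.0453


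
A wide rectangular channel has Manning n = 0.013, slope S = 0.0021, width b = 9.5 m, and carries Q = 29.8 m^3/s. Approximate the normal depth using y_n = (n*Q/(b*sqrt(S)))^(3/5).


We use the wide-channel approximation y_n = (n*Q/(b*sqrt(S)))^(3/5).
sqrt(S) = sqrt(0.0021) = 0.045826.
Numerator: n*Q = 0.013 * 29.8 = 0.3874.
Denominator: b*sqrt(S) = 9.5 * 0.045826 = 0.435347.
arg = 0.8899.
y_n = 0.8899^(3/5) = 0.9324 m.

0.9324


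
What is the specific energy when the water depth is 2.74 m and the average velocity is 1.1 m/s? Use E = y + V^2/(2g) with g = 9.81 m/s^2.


Specific energy E = y + V^2/(2g).
Velocity head = V^2/(2g) = 1.1^2 / (2*9.81) = 1.21 / 19.62 = 0.0617 m.
E = 2.74 + 0.0617 = 2.8017 m.

2.8017


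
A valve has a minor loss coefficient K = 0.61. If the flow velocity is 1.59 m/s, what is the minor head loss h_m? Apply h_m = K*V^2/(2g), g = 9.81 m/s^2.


Minor loss formula: h_m = K * V^2/(2g).
V^2 = 1.59^2 = 2.5281.
V^2/(2g) = 2.5281 / 19.62 = 0.1289 m.
h_m = 0.61 * 0.1289 = 0.0786 m.

0.0786


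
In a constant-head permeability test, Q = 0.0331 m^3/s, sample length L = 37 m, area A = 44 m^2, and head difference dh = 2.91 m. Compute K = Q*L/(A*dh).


From K = Q*L / (A*dh):
Numerator: Q*L = 0.0331 * 37 = 1.2247.
Denominator: A*dh = 44 * 2.91 = 128.04.
K = 1.2247 / 128.04 = 0.009565 m/s.

0.009565


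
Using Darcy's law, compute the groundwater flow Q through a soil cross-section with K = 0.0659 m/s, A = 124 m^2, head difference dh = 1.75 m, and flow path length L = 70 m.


Darcy's law: Q = K * A * i, where i = dh/L.
Hydraulic gradient i = 1.75 / 70 = 0.025.
Q = 0.0659 * 124 * 0.025
  = 0.2043 m^3/s.

0.2043


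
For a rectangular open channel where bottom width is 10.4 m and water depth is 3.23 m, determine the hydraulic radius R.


For a rectangular section:
Flow area A = b * y = 10.4 * 3.23 = 33.59 m^2.
Wetted perimeter P = b + 2y = 10.4 + 2*3.23 = 16.86 m.
Hydraulic radius R = A/P = 33.59 / 16.86 = 1.9924 m.

1.9924


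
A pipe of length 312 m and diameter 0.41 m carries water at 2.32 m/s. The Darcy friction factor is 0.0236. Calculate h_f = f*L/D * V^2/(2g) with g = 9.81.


Darcy-Weisbach equation: h_f = f * (L/D) * V^2/(2g).
f * L/D = 0.0236 * 312/0.41 = 17.959.
V^2/(2g) = 2.32^2 / (2*9.81) = 5.3824 / 19.62 = 0.2743 m.
h_f = 17.959 * 0.2743 = 4.927 m.

4.927


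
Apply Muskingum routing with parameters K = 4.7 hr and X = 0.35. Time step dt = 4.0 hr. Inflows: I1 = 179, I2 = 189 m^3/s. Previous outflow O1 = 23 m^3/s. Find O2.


Muskingum coefficients:
denom = 2*K*(1-X) + dt = 2*4.7*(1-0.35) + 4.0 = 10.11.
C0 = (dt - 2*K*X)/denom = (4.0 - 2*4.7*0.35)/10.11 = 0.0702.
C1 = (dt + 2*K*X)/denom = (4.0 + 2*4.7*0.35)/10.11 = 0.7211.
C2 = (2*K*(1-X) - dt)/denom = 0.2087.
O2 = C0*I2 + C1*I1 + C2*O1
   = 0.0702*189 + 0.7211*179 + 0.2087*23
   = 147.14 m^3/s.

147.14


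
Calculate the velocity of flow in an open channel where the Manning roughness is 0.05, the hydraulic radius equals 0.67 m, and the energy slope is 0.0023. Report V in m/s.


Manning's equation gives V = (1/n) * R^(2/3) * S^(1/2).
First, compute R^(2/3) = 0.67^(2/3) = 0.7657.
Next, S^(1/2) = 0.0023^(1/2) = 0.047958.
Then 1/n = 1/0.05 = 20.0.
V = 20.0 * 0.7657 * 0.047958 = 0.7344 m/s.

0.7344


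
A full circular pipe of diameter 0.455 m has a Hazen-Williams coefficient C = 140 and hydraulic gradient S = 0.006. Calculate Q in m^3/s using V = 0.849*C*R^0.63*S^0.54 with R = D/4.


For a full circular pipe, R = D/4 = 0.455/4 = 0.1138 m.
V = 0.849 * 140 * 0.1138^0.63 * 0.006^0.54
  = 0.849 * 140 * 0.254243 * 0.063125
  = 1.9076 m/s.
Pipe area A = pi*D^2/4 = pi*0.455^2/4 = 0.1626 m^2.
Q = A * V = 0.1626 * 1.9076 = 0.3102 m^3/s.

0.3102


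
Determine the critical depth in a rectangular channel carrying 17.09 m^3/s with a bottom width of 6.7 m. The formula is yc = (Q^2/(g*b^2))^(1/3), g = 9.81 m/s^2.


Using yc = (Q^2 / (g * b^2))^(1/3):
Q^2 = 17.09^2 = 292.07.
g * b^2 = 9.81 * 6.7^2 = 9.81 * 44.89 = 440.37.
Q^2 / (g*b^2) = 292.07 / 440.37 = 0.6632.
yc = 0.6632^(1/3) = 0.8721 m.

0.8721


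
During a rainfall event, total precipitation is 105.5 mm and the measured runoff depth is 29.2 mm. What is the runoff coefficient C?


The runoff coefficient C = runoff depth / rainfall depth.
C = 29.2 / 105.5
  = 0.2768.

0.2768


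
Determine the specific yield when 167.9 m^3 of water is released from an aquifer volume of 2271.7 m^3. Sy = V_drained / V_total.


Specific yield Sy = Volume drained / Total volume.
Sy = 167.9 / 2271.7
   = 0.0739.

0.0739


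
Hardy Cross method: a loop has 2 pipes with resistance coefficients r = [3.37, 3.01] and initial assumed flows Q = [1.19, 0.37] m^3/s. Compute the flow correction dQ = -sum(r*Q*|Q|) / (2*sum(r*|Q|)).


Numerator terms (r*Q*|Q|): 3.37*1.19*|1.19| = 4.7723; 3.01*0.37*|0.37| = 0.4121.
Sum of numerator = 5.1843.
Denominator terms (r*|Q|): 3.37*|1.19| = 4.0103; 3.01*|0.37| = 1.1137.
2 * sum of denominator = 2 * 5.124 = 10.248.
dQ = -5.1843 / 10.248 = -0.5059 m^3/s.

-0.5059


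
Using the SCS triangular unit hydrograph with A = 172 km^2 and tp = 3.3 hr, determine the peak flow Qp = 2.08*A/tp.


SCS formula: Qp = 2.08 * A / tp.
Qp = 2.08 * 172 / 3.3
   = 357.76 / 3.3
   = 108.41 m^3/s per cm.

108.41


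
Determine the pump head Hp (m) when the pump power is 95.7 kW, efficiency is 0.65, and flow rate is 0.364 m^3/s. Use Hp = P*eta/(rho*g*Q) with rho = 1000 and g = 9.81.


Pump head formula: Hp = P * eta / (rho * g * Q).
Numerator: P * eta = 95.7 * 1000 * 0.65 = 62205.0 W.
Denominator: rho * g * Q = 1000 * 9.81 * 0.364 = 3570.84.
Hp = 62205.0 / 3570.84 = 17.42 m.

17.42


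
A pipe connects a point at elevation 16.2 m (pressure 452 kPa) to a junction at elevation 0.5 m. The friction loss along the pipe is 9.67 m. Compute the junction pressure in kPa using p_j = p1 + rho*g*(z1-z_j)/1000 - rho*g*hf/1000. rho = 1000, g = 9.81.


Junction pressure: p_j = p1 + rho*g*(z1 - z_j)/1000 - rho*g*hf/1000.
Elevation term = 1000*9.81*(16.2 - 0.5)/1000 = 154.017 kPa.
Friction term = 1000*9.81*9.67/1000 = 94.863 kPa.
p_j = 452 + 154.017 - 94.863 = 511.15 kPa.

511.15


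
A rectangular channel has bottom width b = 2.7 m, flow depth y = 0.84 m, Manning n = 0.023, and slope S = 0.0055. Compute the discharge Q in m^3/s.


For a rectangular channel, the cross-sectional area A = b * y = 2.7 * 0.84 = 2.27 m^2.
The wetted perimeter P = b + 2y = 2.7 + 2*0.84 = 4.38 m.
Hydraulic radius R = A/P = 2.27/4.38 = 0.5178 m.
Velocity V = (1/n)*R^(2/3)*S^(1/2) = (1/0.023)*0.5178^(2/3)*0.0055^(1/2) = 2.0792 m/s.
Discharge Q = A * V = 2.27 * 2.0792 = 4.716 m^3/s.

4.716


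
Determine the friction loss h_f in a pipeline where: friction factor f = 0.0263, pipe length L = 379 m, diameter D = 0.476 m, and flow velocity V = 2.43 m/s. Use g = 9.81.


Darcy-Weisbach equation: h_f = f * (L/D) * V^2/(2g).
f * L/D = 0.0263 * 379/0.476 = 20.9405.
V^2/(2g) = 2.43^2 / (2*9.81) = 5.9049 / 19.62 = 0.301 m.
h_f = 20.9405 * 0.301 = 6.302 m.

6.302


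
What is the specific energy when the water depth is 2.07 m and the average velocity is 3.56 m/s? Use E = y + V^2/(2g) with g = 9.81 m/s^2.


Specific energy E = y + V^2/(2g).
Velocity head = V^2/(2g) = 3.56^2 / (2*9.81) = 12.6736 / 19.62 = 0.646 m.
E = 2.07 + 0.646 = 2.716 m.

2.716


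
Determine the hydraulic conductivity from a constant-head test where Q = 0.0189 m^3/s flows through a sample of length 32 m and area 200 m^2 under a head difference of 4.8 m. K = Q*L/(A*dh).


From K = Q*L / (A*dh):
Numerator: Q*L = 0.0189 * 32 = 0.6048.
Denominator: A*dh = 200 * 4.8 = 960.0.
K = 0.6048 / 960.0 = 0.00063 m/s.

0.00063


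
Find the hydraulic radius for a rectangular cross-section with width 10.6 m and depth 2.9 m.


For a rectangular section:
Flow area A = b * y = 10.6 * 2.9 = 30.74 m^2.
Wetted perimeter P = b + 2y = 10.6 + 2*2.9 = 16.4 m.
Hydraulic radius R = A/P = 30.74 / 16.4 = 1.8744 m.

1.8744


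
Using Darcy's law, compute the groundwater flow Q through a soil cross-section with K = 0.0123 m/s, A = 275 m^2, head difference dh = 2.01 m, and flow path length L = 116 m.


Darcy's law: Q = K * A * i, where i = dh/L.
Hydraulic gradient i = 2.01 / 116 = 0.017328.
Q = 0.0123 * 275 * 0.017328
  = 0.0586 m^3/s.

0.0586


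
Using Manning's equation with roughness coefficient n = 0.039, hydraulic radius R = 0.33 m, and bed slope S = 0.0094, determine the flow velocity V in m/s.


Manning's equation gives V = (1/n) * R^(2/3) * S^(1/2).
First, compute R^(2/3) = 0.33^(2/3) = 0.4775.
Next, S^(1/2) = 0.0094^(1/2) = 0.096954.
Then 1/n = 1/0.039 = 25.64.
V = 25.64 * 0.4775 * 0.096954 = 1.1872 m/s.

1.1872


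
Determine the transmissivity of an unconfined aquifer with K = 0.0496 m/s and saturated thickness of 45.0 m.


Transmissivity is defined as T = K * h.
T = 0.0496 * 45.0
  = 2.232 m^2/s.

2.232


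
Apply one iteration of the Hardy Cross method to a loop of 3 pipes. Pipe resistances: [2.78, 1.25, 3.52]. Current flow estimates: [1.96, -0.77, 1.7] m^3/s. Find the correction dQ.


Numerator terms (r*Q*|Q|): 2.78*1.96*|1.96| = 10.6796; 1.25*-0.77*|-0.77| = -0.7411; 3.52*1.7*|1.7| = 10.1728.
Sum of numerator = 20.1113.
Denominator terms (r*|Q|): 2.78*|1.96| = 5.4488; 1.25*|-0.77| = 0.9625; 3.52*|1.7| = 5.984.
2 * sum of denominator = 2 * 12.3953 = 24.7906.
dQ = -20.1113 / 24.7906 = -0.8112 m^3/s.

-0.8112


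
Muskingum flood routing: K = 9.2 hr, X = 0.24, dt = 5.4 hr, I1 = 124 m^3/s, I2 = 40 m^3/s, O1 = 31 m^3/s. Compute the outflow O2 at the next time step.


Muskingum coefficients:
denom = 2*K*(1-X) + dt = 2*9.2*(1-0.24) + 5.4 = 19.384.
C0 = (dt - 2*K*X)/denom = (5.4 - 2*9.2*0.24)/19.384 = 0.0508.
C1 = (dt + 2*K*X)/denom = (5.4 + 2*9.2*0.24)/19.384 = 0.5064.
C2 = (2*K*(1-X) - dt)/denom = 0.4428.
O2 = C0*I2 + C1*I1 + C2*O1
   = 0.0508*40 + 0.5064*124 + 0.4428*31
   = 78.55 m^3/s.

78.55


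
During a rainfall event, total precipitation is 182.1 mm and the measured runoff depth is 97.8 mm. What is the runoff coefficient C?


The runoff coefficient C = runoff depth / rainfall depth.
C = 97.8 / 182.1
  = 0.5371.

0.5371


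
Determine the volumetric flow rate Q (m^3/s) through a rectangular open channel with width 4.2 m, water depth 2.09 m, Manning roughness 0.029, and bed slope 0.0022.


For a rectangular channel, the cross-sectional area A = b * y = 4.2 * 2.09 = 8.78 m^2.
The wetted perimeter P = b + 2y = 4.2 + 2*2.09 = 8.38 m.
Hydraulic radius R = A/P = 8.78/8.38 = 1.0475 m.
Velocity V = (1/n)*R^(2/3)*S^(1/2) = (1/0.029)*1.0475^(2/3)*0.0022^(1/2) = 1.6682 m/s.
Discharge Q = A * V = 8.78 * 1.6682 = 14.643 m^3/s.

14.643


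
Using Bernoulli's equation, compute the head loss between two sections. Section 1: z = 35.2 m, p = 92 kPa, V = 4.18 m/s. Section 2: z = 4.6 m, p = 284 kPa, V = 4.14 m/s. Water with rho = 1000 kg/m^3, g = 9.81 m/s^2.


Total head at each section: H = z + p/(rho*g) + V^2/(2g).
H1 = 35.2 + 92*1000/(1000*9.81) + 4.18^2/(2*9.81)
   = 35.2 + 9.378 + 0.8905
   = 45.469 m.
H2 = 4.6 + 284*1000/(1000*9.81) + 4.14^2/(2*9.81)
   = 4.6 + 28.95 + 0.8736
   = 34.424 m.
h_L = H1 - H2 = 45.469 - 34.424 = 11.045 m.

11.045


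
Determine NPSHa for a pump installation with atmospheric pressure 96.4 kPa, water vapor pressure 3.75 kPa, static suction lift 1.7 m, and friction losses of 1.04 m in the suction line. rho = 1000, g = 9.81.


NPSHa = p_atm/(rho*g) - z_s - hf_s - p_vap/(rho*g).
p_atm/(rho*g) = 96.4*1000 / (1000*9.81) = 9.827 m.
p_vap/(rho*g) = 3.75*1000 / (1000*9.81) = 0.382 m.
NPSHa = 9.827 - 1.7 - 1.04 - 0.382
      = 6.7 m.

6.7


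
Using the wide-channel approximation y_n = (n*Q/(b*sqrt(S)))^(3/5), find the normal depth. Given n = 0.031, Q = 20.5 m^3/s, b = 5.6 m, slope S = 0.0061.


We use the wide-channel approximation y_n = (n*Q/(b*sqrt(S)))^(3/5).
sqrt(S) = sqrt(0.0061) = 0.078102.
Numerator: n*Q = 0.031 * 20.5 = 0.6355.
Denominator: b*sqrt(S) = 5.6 * 0.078102 = 0.437371.
arg = 1.453.
y_n = 1.453^(3/5) = 1.2513 m.

1.2513


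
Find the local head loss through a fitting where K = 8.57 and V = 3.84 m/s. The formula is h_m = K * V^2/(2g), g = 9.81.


Minor loss formula: h_m = K * V^2/(2g).
V^2 = 3.84^2 = 14.7456.
V^2/(2g) = 14.7456 / 19.62 = 0.7516 m.
h_m = 8.57 * 0.7516 = 6.4409 m.

6.4409


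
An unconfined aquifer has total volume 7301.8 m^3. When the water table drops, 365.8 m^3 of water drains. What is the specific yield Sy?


Specific yield Sy = Volume drained / Total volume.
Sy = 365.8 / 7301.8
   = 0.0501.

0.0501


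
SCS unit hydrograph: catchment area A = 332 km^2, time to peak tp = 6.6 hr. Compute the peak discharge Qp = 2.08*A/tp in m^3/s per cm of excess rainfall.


SCS formula: Qp = 2.08 * A / tp.
Qp = 2.08 * 332 / 6.6
   = 690.56 / 6.6
   = 104.63 m^3/s per cm.

104.63


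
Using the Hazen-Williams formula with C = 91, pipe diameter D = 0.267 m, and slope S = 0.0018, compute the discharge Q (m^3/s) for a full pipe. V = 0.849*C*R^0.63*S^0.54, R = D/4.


For a full circular pipe, R = D/4 = 0.267/4 = 0.0668 m.
V = 0.849 * 91 * 0.0668^0.63 * 0.0018^0.54
  = 0.849 * 91 * 0.181721 * 0.032949
  = 0.4626 m/s.
Pipe area A = pi*D^2/4 = pi*0.267^2/4 = 0.056 m^2.
Q = A * V = 0.056 * 0.4626 = 0.0259 m^3/s.

0.0259


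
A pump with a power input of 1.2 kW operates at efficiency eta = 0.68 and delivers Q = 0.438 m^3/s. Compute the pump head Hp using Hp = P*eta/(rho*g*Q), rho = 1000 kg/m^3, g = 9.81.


Pump head formula: Hp = P * eta / (rho * g * Q).
Numerator: P * eta = 1.2 * 1000 * 0.68 = 816.0 W.
Denominator: rho * g * Q = 1000 * 9.81 * 0.438 = 4296.78.
Hp = 816.0 / 4296.78 = 0.19 m.

0.19


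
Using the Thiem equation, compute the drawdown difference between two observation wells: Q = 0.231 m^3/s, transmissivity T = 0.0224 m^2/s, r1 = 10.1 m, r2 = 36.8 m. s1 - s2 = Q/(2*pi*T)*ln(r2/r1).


Thiem equation: s1 - s2 = Q/(2*pi*T) * ln(r2/r1).
ln(r2/r1) = ln(36.8/10.1) = 1.293.
Q/(2*pi*T) = 0.231 / (2*pi*0.0224) = 0.231 / 0.1407 = 1.6413.
s1 - s2 = 1.6413 * 1.293 = 2.1221 m.

2.1221


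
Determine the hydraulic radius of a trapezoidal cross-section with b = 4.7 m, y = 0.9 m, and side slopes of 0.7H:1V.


For a trapezoidal section with side slope z:
A = (b + z*y)*y = (4.7 + 0.7*0.9)*0.9 = 4.797 m^2.
P = b + 2*y*sqrt(1 + z^2) = 4.7 + 2*0.9*sqrt(1 + 0.7^2) = 6.897 m.
R = A/P = 4.797 / 6.897 = 0.6955 m.

0.6955


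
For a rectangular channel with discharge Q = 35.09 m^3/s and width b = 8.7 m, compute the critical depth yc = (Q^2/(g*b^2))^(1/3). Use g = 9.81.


Using yc = (Q^2 / (g * b^2))^(1/3):
Q^2 = 35.09^2 = 1231.31.
g * b^2 = 9.81 * 8.7^2 = 9.81 * 75.69 = 742.52.
Q^2 / (g*b^2) = 1231.31 / 742.52 = 1.6583.
yc = 1.6583^(1/3) = 1.1836 m.

1.1836


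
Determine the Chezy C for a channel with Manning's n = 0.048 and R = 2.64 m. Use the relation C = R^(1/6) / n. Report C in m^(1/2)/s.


The Chezy coefficient relates to Manning's n through C = R^(1/6) / n.
R^(1/6) = 2.64^(1/6) = 1.175621.
C = 1.175621 / 0.048 = 24.49 m^(1/2)/s.

24.49


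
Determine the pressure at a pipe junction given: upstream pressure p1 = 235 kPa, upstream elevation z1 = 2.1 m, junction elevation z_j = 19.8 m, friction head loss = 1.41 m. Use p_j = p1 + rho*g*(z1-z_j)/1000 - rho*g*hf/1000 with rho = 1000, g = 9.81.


Junction pressure: p_j = p1 + rho*g*(z1 - z_j)/1000 - rho*g*hf/1000.
Elevation term = 1000*9.81*(2.1 - 19.8)/1000 = -173.637 kPa.
Friction term = 1000*9.81*1.41/1000 = 13.832 kPa.
p_j = 235 + -173.637 - 13.832 = 47.53 kPa.

47.53


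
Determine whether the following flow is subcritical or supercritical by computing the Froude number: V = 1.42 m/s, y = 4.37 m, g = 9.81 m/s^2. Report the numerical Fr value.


The Froude number is defined as Fr = V / sqrt(g*y).
g*y = 9.81 * 4.37 = 42.8697.
sqrt(g*y) = sqrt(42.8697) = 6.5475.
Fr = 1.42 / 6.5475 = 0.2169.
Since Fr < 1, the flow is subcritical.

0.2169


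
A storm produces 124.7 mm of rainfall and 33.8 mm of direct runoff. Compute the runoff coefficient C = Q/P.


The runoff coefficient C = runoff depth / rainfall depth.
C = 33.8 / 124.7
  = 0.2711.

0.2711


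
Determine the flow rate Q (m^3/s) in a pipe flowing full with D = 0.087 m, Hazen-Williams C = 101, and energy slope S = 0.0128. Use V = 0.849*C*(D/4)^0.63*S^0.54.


For a full circular pipe, R = D/4 = 0.087/4 = 0.0217 m.
V = 0.849 * 101 * 0.0217^0.63 * 0.0128^0.54
  = 0.849 * 101 * 0.08966 * 0.095037
  = 0.7307 m/s.
Pipe area A = pi*D^2/4 = pi*0.087^2/4 = 0.0059 m^2.
Q = A * V = 0.0059 * 0.7307 = 0.0043 m^3/s.

0.0043


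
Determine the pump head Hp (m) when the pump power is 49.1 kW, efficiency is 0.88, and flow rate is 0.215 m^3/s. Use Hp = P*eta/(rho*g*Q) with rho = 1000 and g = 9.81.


Pump head formula: Hp = P * eta / (rho * g * Q).
Numerator: P * eta = 49.1 * 1000 * 0.88 = 43208.0 W.
Denominator: rho * g * Q = 1000 * 9.81 * 0.215 = 2109.15.
Hp = 43208.0 / 2109.15 = 20.49 m.

20.49


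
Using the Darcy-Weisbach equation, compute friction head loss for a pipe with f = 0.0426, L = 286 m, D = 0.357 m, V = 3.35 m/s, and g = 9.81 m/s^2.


Darcy-Weisbach equation: h_f = f * (L/D) * V^2/(2g).
f * L/D = 0.0426 * 286/0.357 = 34.1277.
V^2/(2g) = 3.35^2 / (2*9.81) = 11.2225 / 19.62 = 0.572 m.
h_f = 34.1277 * 0.572 = 19.521 m.

19.521


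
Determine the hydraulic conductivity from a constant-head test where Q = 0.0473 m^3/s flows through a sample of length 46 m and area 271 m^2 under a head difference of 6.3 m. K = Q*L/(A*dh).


From K = Q*L / (A*dh):
Numerator: Q*L = 0.0473 * 46 = 2.1758.
Denominator: A*dh = 271 * 6.3 = 1707.3.
K = 2.1758 / 1707.3 = 0.001274 m/s.

0.001274


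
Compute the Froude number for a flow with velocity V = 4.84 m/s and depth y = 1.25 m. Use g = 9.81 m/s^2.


The Froude number is defined as Fr = V / sqrt(g*y).
g*y = 9.81 * 1.25 = 12.2625.
sqrt(g*y) = sqrt(12.2625) = 3.5018.
Fr = 4.84 / 3.5018 = 1.3822.

1.3822


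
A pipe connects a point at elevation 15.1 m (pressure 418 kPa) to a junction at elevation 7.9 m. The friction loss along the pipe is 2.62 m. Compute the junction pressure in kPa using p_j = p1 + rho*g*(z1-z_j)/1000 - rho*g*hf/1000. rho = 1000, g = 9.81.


Junction pressure: p_j = p1 + rho*g*(z1 - z_j)/1000 - rho*g*hf/1000.
Elevation term = 1000*9.81*(15.1 - 7.9)/1000 = 70.632 kPa.
Friction term = 1000*9.81*2.62/1000 = 25.702 kPa.
p_j = 418 + 70.632 - 25.702 = 462.93 kPa.

462.93


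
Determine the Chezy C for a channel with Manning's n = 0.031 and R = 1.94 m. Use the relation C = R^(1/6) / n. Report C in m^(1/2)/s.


The Chezy coefficient relates to Manning's n through C = R^(1/6) / n.
R^(1/6) = 1.94^(1/6) = 1.116778.
C = 1.116778 / 0.031 = 36.03 m^(1/2)/s.

36.03


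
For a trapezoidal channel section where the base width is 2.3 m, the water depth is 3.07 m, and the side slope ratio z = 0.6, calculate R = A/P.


For a trapezoidal section with side slope z:
A = (b + z*y)*y = (2.3 + 0.6*3.07)*3.07 = 12.716 m^2.
P = b + 2*y*sqrt(1 + z^2) = 2.3 + 2*3.07*sqrt(1 + 0.6^2) = 9.46 m.
R = A/P = 12.716 / 9.46 = 1.3441 m.

1.3441


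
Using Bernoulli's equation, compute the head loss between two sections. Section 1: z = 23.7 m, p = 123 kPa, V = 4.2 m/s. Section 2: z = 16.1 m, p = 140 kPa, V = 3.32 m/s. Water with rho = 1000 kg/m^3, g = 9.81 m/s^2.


Total head at each section: H = z + p/(rho*g) + V^2/(2g).
H1 = 23.7 + 123*1000/(1000*9.81) + 4.2^2/(2*9.81)
   = 23.7 + 12.538 + 0.8991
   = 37.137 m.
H2 = 16.1 + 140*1000/(1000*9.81) + 3.32^2/(2*9.81)
   = 16.1 + 14.271 + 0.5618
   = 30.933 m.
h_L = H1 - H2 = 37.137 - 30.933 = 6.204 m.

6.204


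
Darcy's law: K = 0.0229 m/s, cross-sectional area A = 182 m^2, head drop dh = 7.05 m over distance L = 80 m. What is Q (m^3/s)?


Darcy's law: Q = K * A * i, where i = dh/L.
Hydraulic gradient i = 7.05 / 80 = 0.088125.
Q = 0.0229 * 182 * 0.088125
  = 0.3673 m^3/s.

0.3673


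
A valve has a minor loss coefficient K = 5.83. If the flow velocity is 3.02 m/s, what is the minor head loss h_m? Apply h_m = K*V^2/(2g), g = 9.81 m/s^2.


Minor loss formula: h_m = K * V^2/(2g).
V^2 = 3.02^2 = 9.1204.
V^2/(2g) = 9.1204 / 19.62 = 0.4649 m.
h_m = 5.83 * 0.4649 = 2.7101 m.

2.7101


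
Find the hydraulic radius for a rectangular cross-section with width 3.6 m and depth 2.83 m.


For a rectangular section:
Flow area A = b * y = 3.6 * 2.83 = 10.19 m^2.
Wetted perimeter P = b + 2y = 3.6 + 2*2.83 = 9.26 m.
Hydraulic radius R = A/P = 10.19 / 9.26 = 1.1002 m.

1.1002


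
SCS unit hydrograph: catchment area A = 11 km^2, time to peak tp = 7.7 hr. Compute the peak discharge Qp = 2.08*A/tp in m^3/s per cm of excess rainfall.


SCS formula: Qp = 2.08 * A / tp.
Qp = 2.08 * 11 / 7.7
   = 22.88 / 7.7
   = 2.97 m^3/s per cm.

2.97


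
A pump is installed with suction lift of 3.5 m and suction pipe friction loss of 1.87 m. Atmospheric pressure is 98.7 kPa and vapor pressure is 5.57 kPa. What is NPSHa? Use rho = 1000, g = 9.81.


NPSHa = p_atm/(rho*g) - z_s - hf_s - p_vap/(rho*g).
p_atm/(rho*g) = 98.7*1000 / (1000*9.81) = 10.061 m.
p_vap/(rho*g) = 5.57*1000 / (1000*9.81) = 0.568 m.
NPSHa = 10.061 - 3.5 - 1.87 - 0.568
      = 4.12 m.

4.12


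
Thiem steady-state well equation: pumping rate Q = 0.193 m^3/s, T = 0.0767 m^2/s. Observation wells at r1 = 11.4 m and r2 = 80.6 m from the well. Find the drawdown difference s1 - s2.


Thiem equation: s1 - s2 = Q/(2*pi*T) * ln(r2/r1).
ln(r2/r1) = ln(80.6/11.4) = 1.9559.
Q/(2*pi*T) = 0.193 / (2*pi*0.0767) = 0.193 / 0.4819 = 0.4005.
s1 - s2 = 0.4005 * 1.9559 = 0.7833 m.

0.7833


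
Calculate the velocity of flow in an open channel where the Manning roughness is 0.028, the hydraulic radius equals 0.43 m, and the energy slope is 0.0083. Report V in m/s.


Manning's equation gives V = (1/n) * R^(2/3) * S^(1/2).
First, compute R^(2/3) = 0.43^(2/3) = 0.5697.
Next, S^(1/2) = 0.0083^(1/2) = 0.091104.
Then 1/n = 1/0.028 = 35.71.
V = 35.71 * 0.5697 * 0.091104 = 1.8536 m/s.

1.8536


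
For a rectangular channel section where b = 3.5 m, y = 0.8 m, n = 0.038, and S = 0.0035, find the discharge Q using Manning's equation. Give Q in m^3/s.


For a rectangular channel, the cross-sectional area A = b * y = 3.5 * 0.8 = 2.8 m^2.
The wetted perimeter P = b + 2y = 3.5 + 2*0.8 = 5.1 m.
Hydraulic radius R = A/P = 2.8/5.1 = 0.549 m.
Velocity V = (1/n)*R^(2/3)*S^(1/2) = (1/0.038)*0.549^(2/3)*0.0035^(1/2) = 1.0439 m/s.
Discharge Q = A * V = 2.8 * 1.0439 = 2.923 m^3/s.

2.923


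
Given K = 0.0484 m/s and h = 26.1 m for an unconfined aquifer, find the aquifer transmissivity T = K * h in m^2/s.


Transmissivity is defined as T = K * h.
T = 0.0484 * 26.1
  = 1.2632 m^2/s.

1.2632


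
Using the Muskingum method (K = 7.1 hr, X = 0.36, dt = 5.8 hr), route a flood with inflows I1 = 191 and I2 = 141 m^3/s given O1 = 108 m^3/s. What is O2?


Muskingum coefficients:
denom = 2*K*(1-X) + dt = 2*7.1*(1-0.36) + 5.8 = 14.888.
C0 = (dt - 2*K*X)/denom = (5.8 - 2*7.1*0.36)/14.888 = 0.0462.
C1 = (dt + 2*K*X)/denom = (5.8 + 2*7.1*0.36)/14.888 = 0.7329.
C2 = (2*K*(1-X) - dt)/denom = 0.2208.
O2 = C0*I2 + C1*I1 + C2*O1
   = 0.0462*141 + 0.7329*191 + 0.2208*108
   = 170.36 m^3/s.

170.36


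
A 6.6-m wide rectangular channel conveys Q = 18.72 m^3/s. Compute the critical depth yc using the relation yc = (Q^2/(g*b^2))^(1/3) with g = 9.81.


Using yc = (Q^2 / (g * b^2))^(1/3):
Q^2 = 18.72^2 = 350.44.
g * b^2 = 9.81 * 6.6^2 = 9.81 * 43.56 = 427.32.
Q^2 / (g*b^2) = 350.44 / 427.32 = 0.8201.
yc = 0.8201^(1/3) = 0.936 m.

0.936


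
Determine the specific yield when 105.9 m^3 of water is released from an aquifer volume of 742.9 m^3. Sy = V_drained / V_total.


Specific yield Sy = Volume drained / Total volume.
Sy = 105.9 / 742.9
   = 0.1425.

0.1425


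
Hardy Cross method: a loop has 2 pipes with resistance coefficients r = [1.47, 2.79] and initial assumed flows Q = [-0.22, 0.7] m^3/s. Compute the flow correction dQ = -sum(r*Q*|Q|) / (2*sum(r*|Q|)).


Numerator terms (r*Q*|Q|): 1.47*-0.22*|-0.22| = -0.0711; 2.79*0.7*|0.7| = 1.3671.
Sum of numerator = 1.296.
Denominator terms (r*|Q|): 1.47*|-0.22| = 0.3234; 2.79*|0.7| = 1.953.
2 * sum of denominator = 2 * 2.2764 = 4.5528.
dQ = -1.296 / 4.5528 = -0.2846 m^3/s.

-0.2846


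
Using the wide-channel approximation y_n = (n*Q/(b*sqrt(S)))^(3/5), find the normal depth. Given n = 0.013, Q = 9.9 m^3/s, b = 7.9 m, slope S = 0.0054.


We use the wide-channel approximation y_n = (n*Q/(b*sqrt(S)))^(3/5).
sqrt(S) = sqrt(0.0054) = 0.073485.
Numerator: n*Q = 0.013 * 9.9 = 0.1287.
Denominator: b*sqrt(S) = 7.9 * 0.073485 = 0.580531.
arg = 0.2217.
y_n = 0.2217^(3/5) = 0.405 m.

0.405


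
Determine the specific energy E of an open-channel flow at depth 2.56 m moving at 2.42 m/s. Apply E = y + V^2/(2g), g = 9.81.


Specific energy E = y + V^2/(2g).
Velocity head = V^2/(2g) = 2.42^2 / (2*9.81) = 5.8564 / 19.62 = 0.2985 m.
E = 2.56 + 0.2985 = 2.8585 m.

2.8585


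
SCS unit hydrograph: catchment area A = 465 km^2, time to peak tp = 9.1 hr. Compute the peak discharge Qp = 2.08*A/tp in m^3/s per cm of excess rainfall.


SCS formula: Qp = 2.08 * A / tp.
Qp = 2.08 * 465 / 9.1
   = 967.2 / 9.1
   = 106.29 m^3/s per cm.

106.29


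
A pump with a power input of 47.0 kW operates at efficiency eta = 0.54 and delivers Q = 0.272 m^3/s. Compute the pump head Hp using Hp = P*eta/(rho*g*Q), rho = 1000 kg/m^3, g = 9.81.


Pump head formula: Hp = P * eta / (rho * g * Q).
Numerator: P * eta = 47.0 * 1000 * 0.54 = 25380.0 W.
Denominator: rho * g * Q = 1000 * 9.81 * 0.272 = 2668.32.
Hp = 25380.0 / 2668.32 = 9.51 m.

9.51


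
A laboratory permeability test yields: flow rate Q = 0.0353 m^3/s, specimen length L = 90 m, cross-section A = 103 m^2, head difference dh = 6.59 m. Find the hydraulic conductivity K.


From K = Q*L / (A*dh):
Numerator: Q*L = 0.0353 * 90 = 3.177.
Denominator: A*dh = 103 * 6.59 = 678.77.
K = 3.177 / 678.77 = 0.004681 m/s.

0.004681


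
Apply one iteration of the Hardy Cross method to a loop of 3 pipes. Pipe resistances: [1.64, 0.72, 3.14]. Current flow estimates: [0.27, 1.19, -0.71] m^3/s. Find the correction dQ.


Numerator terms (r*Q*|Q|): 1.64*0.27*|0.27| = 0.1196; 0.72*1.19*|1.19| = 1.0196; 3.14*-0.71*|-0.71| = -1.5829.
Sum of numerator = -0.4437.
Denominator terms (r*|Q|): 1.64*|0.27| = 0.4428; 0.72*|1.19| = 0.8568; 3.14*|-0.71| = 2.2294.
2 * sum of denominator = 2 * 3.529 = 7.058.
dQ = --0.4437 / 7.058 = 0.0629 m^3/s.

0.0629


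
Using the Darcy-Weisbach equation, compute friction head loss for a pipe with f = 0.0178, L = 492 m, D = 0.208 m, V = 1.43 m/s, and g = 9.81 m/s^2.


Darcy-Weisbach equation: h_f = f * (L/D) * V^2/(2g).
f * L/D = 0.0178 * 492/0.208 = 42.1038.
V^2/(2g) = 1.43^2 / (2*9.81) = 2.0449 / 19.62 = 0.1042 m.
h_f = 42.1038 * 0.1042 = 4.388 m.

4.388


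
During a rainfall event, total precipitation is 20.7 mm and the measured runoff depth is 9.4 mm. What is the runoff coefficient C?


The runoff coefficient C = runoff depth / rainfall depth.
C = 9.4 / 20.7
  = 0.4541.

0.4541


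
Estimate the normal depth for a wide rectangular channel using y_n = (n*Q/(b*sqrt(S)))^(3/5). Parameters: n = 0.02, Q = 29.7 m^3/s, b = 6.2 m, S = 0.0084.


We use the wide-channel approximation y_n = (n*Q/(b*sqrt(S)))^(3/5).
sqrt(S) = sqrt(0.0084) = 0.091652.
Numerator: n*Q = 0.02 * 29.7 = 0.594.
Denominator: b*sqrt(S) = 6.2 * 0.091652 = 0.568242.
arg = 1.0453.
y_n = 1.0453^(3/5) = 1.027 m.

1.027


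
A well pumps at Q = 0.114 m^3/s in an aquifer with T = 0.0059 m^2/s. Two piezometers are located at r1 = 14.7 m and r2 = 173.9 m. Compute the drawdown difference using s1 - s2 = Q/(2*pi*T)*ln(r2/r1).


Thiem equation: s1 - s2 = Q/(2*pi*T) * ln(r2/r1).
ln(r2/r1) = ln(173.9/14.7) = 2.4706.
Q/(2*pi*T) = 0.114 / (2*pi*0.0059) = 0.114 / 0.0371 = 3.0752.
s1 - s2 = 3.0752 * 2.4706 = 7.5977 m.

7.5977


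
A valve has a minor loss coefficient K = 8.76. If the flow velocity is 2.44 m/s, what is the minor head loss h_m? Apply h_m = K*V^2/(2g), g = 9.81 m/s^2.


Minor loss formula: h_m = K * V^2/(2g).
V^2 = 2.44^2 = 5.9536.
V^2/(2g) = 5.9536 / 19.62 = 0.3034 m.
h_m = 8.76 * 0.3034 = 2.6582 m.

2.6582


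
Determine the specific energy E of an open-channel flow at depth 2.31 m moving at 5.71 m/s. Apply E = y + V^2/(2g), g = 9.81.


Specific energy E = y + V^2/(2g).
Velocity head = V^2/(2g) = 5.71^2 / (2*9.81) = 32.6041 / 19.62 = 1.6618 m.
E = 2.31 + 1.6618 = 3.9718 m.

3.9718


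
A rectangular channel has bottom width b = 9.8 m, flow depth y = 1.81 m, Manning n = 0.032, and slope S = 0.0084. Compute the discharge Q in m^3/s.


For a rectangular channel, the cross-sectional area A = b * y = 9.8 * 1.81 = 17.74 m^2.
The wetted perimeter P = b + 2y = 9.8 + 2*1.81 = 13.42 m.
Hydraulic radius R = A/P = 17.74/13.42 = 1.3218 m.
Velocity V = (1/n)*R^(2/3)*S^(1/2) = (1/0.032)*1.3218^(2/3)*0.0084^(1/2) = 3.4495 m/s.
Discharge Q = A * V = 17.74 * 3.4495 = 61.187 m^3/s.

61.187


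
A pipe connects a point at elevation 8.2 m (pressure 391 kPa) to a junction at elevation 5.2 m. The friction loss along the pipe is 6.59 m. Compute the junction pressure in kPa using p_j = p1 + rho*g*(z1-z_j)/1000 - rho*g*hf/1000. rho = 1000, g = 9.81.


Junction pressure: p_j = p1 + rho*g*(z1 - z_j)/1000 - rho*g*hf/1000.
Elevation term = 1000*9.81*(8.2 - 5.2)/1000 = 29.43 kPa.
Friction term = 1000*9.81*6.59/1000 = 64.648 kPa.
p_j = 391 + 29.43 - 64.648 = 355.78 kPa.

355.78


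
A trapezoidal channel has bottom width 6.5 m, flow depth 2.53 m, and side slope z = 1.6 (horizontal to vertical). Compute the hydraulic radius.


For a trapezoidal section with side slope z:
A = (b + z*y)*y = (6.5 + 1.6*2.53)*2.53 = 26.686 m^2.
P = b + 2*y*sqrt(1 + z^2) = 6.5 + 2*2.53*sqrt(1 + 1.6^2) = 16.047 m.
R = A/P = 26.686 / 16.047 = 1.663 m.

1.663
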